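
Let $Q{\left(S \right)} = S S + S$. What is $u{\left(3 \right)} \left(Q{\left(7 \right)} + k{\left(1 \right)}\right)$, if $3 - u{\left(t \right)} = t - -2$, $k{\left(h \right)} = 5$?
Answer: $-122$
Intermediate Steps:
$u{\left(t \right)} = 1 - t$ ($u{\left(t \right)} = 3 - \left(t - -2\right) = 3 - \left(t + 2\right) = 3 - \left(2 + t\right) = 1 - t$)
$Q{\left(S \right)} = S + S^{2}$ ($Q{\left(S \right)} = S^{2} + S = S + S^{2}$)
$u{\left(3 \right)} \left(Q{\left(7 \right)} + k{\left(1 \right)}\right) = \left(1 - 3\right) \left(7 \left(1 + 7\right) + 5\right) = \left(1 - 3\right) \left(7 \cdot 8 + 5\right) = - 2 \left(56 + 5\right) = \left(-2\right) 61 = -122$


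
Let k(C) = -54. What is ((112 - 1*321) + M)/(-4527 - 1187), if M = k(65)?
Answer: 263/5714 ≈ 0.046027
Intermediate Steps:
M = -54
((112 - 1*321) + M)/(-4527 - 1187) = ((112 - 1*321) - 54)/(-4527 - 1187) = ((112 - 321) - 54)/(-5714) = (-209 - 54)*(-1/5714) = -263*(-1/5714) = 263/5714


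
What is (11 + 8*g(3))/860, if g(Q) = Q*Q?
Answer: 83/860 ≈ 0.096512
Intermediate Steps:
g(Q) = Q²
(11 + 8*g(3))/860 = (11 + 8*3²)/860 = (11 + 8*9)*(1/860) = (11 + 72)*(1/860) = 83*(1/860) = 83/860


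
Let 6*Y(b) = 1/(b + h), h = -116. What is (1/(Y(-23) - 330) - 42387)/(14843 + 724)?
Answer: -3888597787/1428121769 ≈ -2.7229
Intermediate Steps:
Y(b) = 1/(6*(-116 + b)) (Y(b) = 1/(6*(b - 116)) = 1/(6*(-116 + b)))
(1/(Y(-23) - 330) - 42387)/(14843 + 724) = (1/(1/(6*(-116 - 23)) - 330) - 42387)/(14843 + 724) = (1/((1/6)/(-139) - 330) - 42387)/15567 = (1/((1/6)*(-1/139) - 330) - 42387)*(1/15567) = (1/(-1/834 - 330) - 42387)*(1/15567) = (1/(-275221/834) - 42387)*(1/15567) = (-834/275221 - 42387)*(1/15567) = -11665793361/275221*1/15567 = -3888597787/1428121769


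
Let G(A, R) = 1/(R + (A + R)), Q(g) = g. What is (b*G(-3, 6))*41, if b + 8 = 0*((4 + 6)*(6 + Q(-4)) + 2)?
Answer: -328/9 ≈ -36.444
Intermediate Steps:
G(A, R) = 1/(A + 2*R)
b = -8 (b = -8 + 0*((4 + 6)*(6 - 4) + 2) = -8 + 0*(10*2 + 2) = -8 + 0*(20 + 2) = -8 + 0*22 = -8 + 0 = -8)
(b*G(-3, 6))*41 = -8/(-3 + 2*6)*41 = -8/(-3 + 12)*41 = -8/9*41 = -328/9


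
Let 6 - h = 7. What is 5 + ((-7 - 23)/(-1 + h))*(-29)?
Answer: -430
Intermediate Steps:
h = -1 (h = 6 - 1*7 = 6 - 7 = -1)
5 + ((-7 - 23)/(-1 + h))*(-29) = 5 + ((-7 - 23)/(-1 - 1))*(-29) = 5 - 30/(-2)*(-29) = 5 - 30*(-1/2)*(-29) = 5 + 15*(-29) = 5 - 435 = -430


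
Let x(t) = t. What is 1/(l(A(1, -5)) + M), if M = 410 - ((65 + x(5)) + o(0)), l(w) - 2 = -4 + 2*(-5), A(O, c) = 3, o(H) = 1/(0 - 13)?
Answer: 13/4265 ≈ 0.0030481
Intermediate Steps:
o(H) = -1/13 (o(H) = 1/(-13) = -1/13)
l(w) = -12 (l(w) = 2 + (-4 + 2*(-5)) = 2 + (-4 - 10) = 2 - 14 = -12)
M = 4421/13 (M = 410 - ((65 + 5) - 1/13) = 410 - (70 - 1/13) = 410 - 1*909/13 = 410 - 909/13 = 4421/13 ≈ 340.08)
1/(l(A(1, -5)) + M) = 1/(-12 + 4421/13) = 1/(4265/13) = 13/4265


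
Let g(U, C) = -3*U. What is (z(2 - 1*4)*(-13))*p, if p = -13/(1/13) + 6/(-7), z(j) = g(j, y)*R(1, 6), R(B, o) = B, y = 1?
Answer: 92742/7 ≈ 13249.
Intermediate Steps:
z(j) = -3*j (z(j) = -3*j*1 = -3*j)
p = -1189/7 (p = -13/1/13 + 6*(-⅐) = -13*13 - 6/7 = -169 - 6/7 = -1189/7 ≈ -169.86)
(z(2 - 1*4)*(-13))*p = (-3*(2 - 1*4)*(-13))*(-1189/7) = (-3*(2 - 4)*(-13))*(-1189/7) = (-3*(-2)*(-13))*(-1189/7) = (6*(-13))*(-1189/7) = -78*(-1189/7) = 92742/7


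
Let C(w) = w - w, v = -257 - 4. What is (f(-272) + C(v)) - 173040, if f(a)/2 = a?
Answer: -173584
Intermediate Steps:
v = -261
f(a) = 2*a
C(w) = 0
(f(-272) + C(v)) - 173040 = (2*(-272) + 0) - 173040 = (-544 + 0) - 173040 = -544 - 173040 = -173584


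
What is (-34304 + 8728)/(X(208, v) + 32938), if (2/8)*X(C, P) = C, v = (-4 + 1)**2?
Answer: -12788/16885 ≈ -0.75736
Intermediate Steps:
v = 9 (v = (-3)**2 = 9)
X(C, P) = 4*C
(-34304 + 8728)/(X(208, v) + 32938) = (-34304 + 8728)/(4*208 + 32938) = -25576/(832 + 32938) = -25576/33770 = -25576*1/33770 = -12788/16885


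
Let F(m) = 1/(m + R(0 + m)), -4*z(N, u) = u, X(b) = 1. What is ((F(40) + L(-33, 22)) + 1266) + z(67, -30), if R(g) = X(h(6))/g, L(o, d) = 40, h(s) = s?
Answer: 4205907/3202 ≈ 1313.5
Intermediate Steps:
z(N, u) = -u/4
R(g) = 1/g
F(m) = 1/(m + 1/m) (F(m) = 1/(m + 1/(0 + m)) = 1/(m + 1/m))
((F(40) + L(-33, 22)) + 1266) + z(67, -30) = ((40/(1 + 40**2) + 40) + 1266) - 1/4*(-30) = ((40/(1 + 1600) + 40) + 1266) + 15/2 = ((40/1601 + 40) + 1266) + 15/2 = (64080/1601 + 1266) + 15/2 = 2090946/1601 + 15/2 = 4205907/3202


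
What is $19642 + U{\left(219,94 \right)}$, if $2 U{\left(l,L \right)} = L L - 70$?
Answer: $24025$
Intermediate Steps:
$U{\left(l,L \right)} = -35 + \frac{L^{2}}{2}$ ($U{\left(l,L \right)} = \frac{L L - 70}{2} = \frac{L^{2} - 70}{2} = \frac{-70 + L^{2}}{2} = -35 + \frac{L^{2}}{2}$)
$19642 + U{\left(219,94 \right)} = 19642 - \left(35 - \frac{94^{2}}{2}\right) = 19642 + \left(-35 + \frac{1}{2} \cdot 8836\right) = 19642 + \left(-35 + 4418\right) = 19642 + 4383 = 24025$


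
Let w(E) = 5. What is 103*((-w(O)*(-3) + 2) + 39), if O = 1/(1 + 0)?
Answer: 5768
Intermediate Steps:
O = 1 (O = 1/1 = 1)
103*((-w(O)*(-3) + 2) + 39) = 103*((-1*5*(-3) + 2) + 39) = 103*((-5*(-3) + 2) + 39) = 103*((15 + 2) + 39) = 103*(17 + 39) = 103*56 = 5768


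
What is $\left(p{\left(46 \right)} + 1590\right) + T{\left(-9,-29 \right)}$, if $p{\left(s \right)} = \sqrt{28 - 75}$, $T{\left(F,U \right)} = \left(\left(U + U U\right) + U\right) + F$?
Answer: $2364 + i \sqrt{47} \approx 2364.0 + 6.8557 i$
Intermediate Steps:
$T{\left(F,U \right)} = F + U^{2} + 2 U$ ($T{\left(F,U \right)} = \left(\left(U + U^{2}\right) + U\right) + F = \left(U^{2} + 2 U\right) + F = F + U^{2} + 2 U$)
$p{\left(s \right)} = i \sqrt{47}$ ($p{\left(s \right)} = \sqrt{-47} = i \sqrt{47}$)
$\left(p{\left(46 \right)} + 1590\right) + T{\left(-9,-29 \right)} = \left(i \sqrt{47} + 1590\right) + \left(-9 + \left(-29\right)^{2} + 2 \left(-29\right)\right) = \left(1590 + i \sqrt{47}\right) - -774 = \left(1590 + i \sqrt{47}\right) + 774 = 2364 + i \sqrt{47}$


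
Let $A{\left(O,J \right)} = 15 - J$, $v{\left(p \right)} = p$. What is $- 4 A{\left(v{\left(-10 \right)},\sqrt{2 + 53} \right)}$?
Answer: $-60 + 4 \sqrt{55} \approx -30.335$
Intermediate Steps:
$- 4 A{\left(v{\left(-10 \right)},\sqrt{2 + 53} \right)} = - 4 \left(15 - \sqrt{2 + 53}\right) = - 4 \left(15 - \sqrt{55}\right) = -60 + 4 \sqrt{55}$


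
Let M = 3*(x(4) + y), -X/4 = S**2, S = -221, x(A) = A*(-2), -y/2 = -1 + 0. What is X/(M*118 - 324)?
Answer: 2873/36 ≈ 79.806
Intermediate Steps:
y = 2 (y = -2*(-1 + 0) = -2*(-1) = 2)
x(A) = -2*A
X = -195364 (X = -4*(-221)**2 = -4*48841 = -195364)
M = -18 (M = 3*(-2*4 + 2) = 3*(-8 + 2) = 3*(-6) = -18)
X/(M*118 - 324) = -195364/(-18*118 - 324) = -195364/(-2124 - 324) = -195364/(-2448) = -195364*(-1/2448) = 2873/36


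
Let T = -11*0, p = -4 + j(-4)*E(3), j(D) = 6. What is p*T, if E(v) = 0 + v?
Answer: 0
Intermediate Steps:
E(v) = v
p = 14 (p = -4 + 6*3 = -4 + 18 = 14)
T = 0
p*T = 14*0 = 0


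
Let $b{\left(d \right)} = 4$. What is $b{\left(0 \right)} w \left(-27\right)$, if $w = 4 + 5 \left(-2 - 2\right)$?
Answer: $1728$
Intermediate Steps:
$w = -16$ ($w = 4 + 5 \left(-4\right) = 4 - 20 = -16$)
$b{\left(0 \right)} w \left(-27\right) = 4 \left(-16\right) \left(-27\right) = \left(-64\right) \left(-27\right) = 1728$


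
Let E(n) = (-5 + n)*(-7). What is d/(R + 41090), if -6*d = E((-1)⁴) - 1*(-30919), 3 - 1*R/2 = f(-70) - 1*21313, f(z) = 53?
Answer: -30947/501696 ≈ -0.061685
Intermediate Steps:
R = 42526 (R = 6 - 2*(53 - 1*21313) = 6 - 2*(53 - 21313) = 6 - 2*(-21260) = 6 + 42520 = 42526)
E(n) = 35 - 7*n
d = -30947/6 (d = -((35 - 7*(-1)⁴) - 1*(-30919))/6 = -((35 - 7*1) + 30919)/6 = -((35 - 7) + 30919)/6 = -(28 + 30919)/6 = -⅙*30947 = -30947/6 ≈ -5157.8)
d/(R + 41090) = -30947/(6*(42526 + 41090)) = -30947/6/83616 = -30947/6*1/83616 = -30947/501696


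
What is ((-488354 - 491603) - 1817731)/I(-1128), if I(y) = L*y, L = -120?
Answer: -349711/16920 ≈ -20.668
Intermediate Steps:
I(y) = -120*y
((-488354 - 491603) - 1817731)/I(-1128) = ((-488354 - 491603) - 1817731)/((-120*(-1128))) = (-979957 - 1817731)/135360 = -2797688*1/135360 = -349711/16920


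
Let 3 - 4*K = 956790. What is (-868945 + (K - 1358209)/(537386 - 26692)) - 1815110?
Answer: -5482929526303/2042776 ≈ -2.6841e+6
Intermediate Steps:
K = -956787/4 (K = ¾ - ¼*956790 = ¾ - 478395/2 = -956787/4 ≈ -2.3920e+5)
(-868945 + (K - 1358209)/(537386 - 26692)) - 1815110 = (-868945 + (-956787/4 - 1358209)/(537386 - 26692)) - 1815110 = (-868945 - 6389623/4/510694) - 1815110 = (-868945 - 6389623/4*1/510694) - 1815110 = (-868945 - 6389623/2042776) - 1815110 = -1775066380943/2042776 - 1815110 = -5482929526303/2042776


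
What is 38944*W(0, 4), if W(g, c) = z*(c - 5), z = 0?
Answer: 0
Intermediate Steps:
W(g, c) = 0 (W(g, c) = 0*(c - 5) = 0*(-5 + c) = 0)
38944*W(0, 4) = 38944*0 = 0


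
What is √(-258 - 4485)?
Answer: 3*I*√527 ≈ 68.869*I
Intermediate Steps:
√(-258 - 4485) = √(-4743) = 3*I*√527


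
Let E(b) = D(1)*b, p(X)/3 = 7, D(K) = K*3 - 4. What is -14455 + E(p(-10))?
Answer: -14476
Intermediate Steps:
D(K) = -4 + 3*K (D(K) = 3*K - 4 = -4 + 3*K)
p(X) = 21 (p(X) = 3*7 = 21)
E(b) = -b (E(b) = (-4 + 3*1)*b = (-4 + 3)*b = -b)
-14455 + E(p(-10)) = -14455 - 1*21 = -14455 - 21 = -14476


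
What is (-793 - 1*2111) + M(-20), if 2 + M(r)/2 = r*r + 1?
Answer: -2106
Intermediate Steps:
M(r) = -2 + 2*r² (M(r) = -4 + 2*(r*r + 1) = -4 + 2*(r² + 1) = -4 + 2*(1 + r²) = -4 + (2 + 2*r²) = -2 + 2*r²)
(-793 - 1*2111) + M(-20) = (-793 - 1*2111) + (-2 + 2*(-20)²) = (-793 - 2111) + (-2 + 2*400) = -2904 + (-2 + 800) = -2904 + 798 = -2106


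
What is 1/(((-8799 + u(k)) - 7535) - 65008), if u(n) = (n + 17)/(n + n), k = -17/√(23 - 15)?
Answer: -325366/26465758481 + 4*√2/26465758481 ≈ -1.2294e-5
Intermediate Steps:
k = -17*√2/4 ≈ -6.0104
u(n) = (17 + n)/(2*n) (u(n) = (17 + n)/((2*n)) = (17 + n)*(1/(2*n)) = (17 + n)/(2*n))
1/(((-8799 + u(k)) - 7535) - 65008) = 1/(((-8799 + (17 - 17*√2/4)/(2*((-17*√2/4)))) - 7535) - 65008) = 1/(((-8799 + (-2*√2/17)*(17 - 17*√2/4)/2) - 7535) - 65008) = 1/(((-8799 - √2*(17 - 17*√2/4)/17) - 7535) - 65008) = 1/((-16334 - √2*(17 - 17*√2/4)/17) - 65008) = 1/(-81342 - √2*(17 - 17*√2/4)/17)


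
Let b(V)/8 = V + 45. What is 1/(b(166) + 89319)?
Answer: 1/91007 ≈ 1.0988e-5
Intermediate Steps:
b(V) = 360 + 8*V (b(V) = 8*(V + 45) = 8*(45 + V) = 360 + 8*V)
1/(b(166) + 89319) = 1/((360 + 8*166) + 89319) = 1/((360 + 1328) + 89319) = 1/(1688 + 89319) = 1/91007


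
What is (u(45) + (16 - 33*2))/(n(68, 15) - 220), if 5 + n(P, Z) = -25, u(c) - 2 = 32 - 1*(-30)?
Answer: -7/125 ≈ -0.056000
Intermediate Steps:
u(c) = 64 (u(c) = 2 + (32 - 1*(-30)) = 2 + (32 + 30) = 2 + 62 = 64)
n(P, Z) = -30 (n(P, Z) = -5 - 25 = -30)
(u(45) + (16 - 33*2))/(n(68, 15) - 220) = (64 + (16 - 33*2))/(-30 - 220) = (64 + (16 - 66))/(-250) = (64 - 50)*(-1/250) = 14*(-1/250) = -7/125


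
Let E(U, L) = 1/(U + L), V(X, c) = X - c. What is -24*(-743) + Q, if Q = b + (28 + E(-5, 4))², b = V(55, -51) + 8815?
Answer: 27482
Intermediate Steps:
E(U, L) = 1/(L + U)
b = 8921 (b = (55 - 1*(-51)) + 8815 = (55 + 51) + 8815 = 106 + 8815 = 8921)
Q = 9650 (Q = 8921 + (28 + 1/(4 - 5))² = 8921 + (28 + 1/(-1))² = 8921 + (28 - 1)² = 8921 + 27² = 8921 + 729 = 9650)
-24*(-743) + Q = -24*(-743) + 9650 = 17832 + 9650 = 27482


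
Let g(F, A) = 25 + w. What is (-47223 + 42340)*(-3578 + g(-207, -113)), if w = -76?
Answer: 17720407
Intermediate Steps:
g(F, A) = -51 (g(F, A) = 25 - 76 = -51)
(-47223 + 42340)*(-3578 + g(-207, -113)) = (-47223 + 42340)*(-3578 - 51) = -4883*(-3629) = 17720407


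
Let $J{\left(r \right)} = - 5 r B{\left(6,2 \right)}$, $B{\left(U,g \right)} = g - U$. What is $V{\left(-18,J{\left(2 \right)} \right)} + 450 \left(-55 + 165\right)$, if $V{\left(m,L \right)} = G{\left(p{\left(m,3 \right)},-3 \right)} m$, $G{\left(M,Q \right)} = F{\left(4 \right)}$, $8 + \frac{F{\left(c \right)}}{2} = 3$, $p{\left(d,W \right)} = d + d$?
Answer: $49680$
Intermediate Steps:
$p{\left(d,W \right)} = 2 d$
$F{\left(c \right)} = -10$ ($F{\left(c \right)} = -16 + 2 \cdot 3 = -16 + 6 = -10$)
$G{\left(M,Q \right)} = -10$
$J{\left(r \right)} = 20 r$ ($J{\left(r \right)} = - 5 r \left(2 - 6\right) = - 5 r \left(-4\right) = 20 r$)
$V{\left(m,L \right)} = - 10 m$
$V{\left(-18,J{\left(2 \right)} \right)} + 450 \left(-55 + 165\right) = \left(-10\right) \left(-18\right) + 450 \left(-55 + 165\right) = 180 + 450 \cdot 110 = 180 + 49500 = 49680$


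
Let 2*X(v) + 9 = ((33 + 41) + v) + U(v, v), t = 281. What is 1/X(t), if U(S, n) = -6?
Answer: 1/170 ≈ 0.0058824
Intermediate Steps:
X(v) = 59/2 + v/2 (X(v) = -9/2 + (((33 + 41) + v) - 6)/2 = -9/2 + ((74 + v) - 6)/2 = -9/2 + (68 + v)/2 = -9/2 + (34 + v/2) = 59/2 + v/2)
1/X(t) = 1/(59/2 + (½)*281) = 1/(59/2 + 281/2) = 1/170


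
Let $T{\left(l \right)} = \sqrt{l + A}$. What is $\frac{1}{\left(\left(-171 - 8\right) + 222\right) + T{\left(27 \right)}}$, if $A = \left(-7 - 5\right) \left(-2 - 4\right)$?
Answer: $\frac{43}{1750} - \frac{3 \sqrt{11}}{1750} \approx 0.018886$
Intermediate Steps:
$A = 72$ ($A = \left(-12\right) \left(-6\right) = 72$)
$T{\left(l \right)} = \sqrt{72 + l}$ ($T{\left(l \right)} = \sqrt{l + 72} = \sqrt{72 + l}$)
$\frac{1}{\left(\left(-171 - 8\right) + 222\right) + T{\left(27 \right)}} = \frac{1}{\left(\left(-171 - 8\right) + 222\right) + \sqrt{72 + 27}} = \frac{1}{\left(-179 + 222\right) + \sqrt{99}} = \frac{1}{43 + 3 \sqrt{11}}$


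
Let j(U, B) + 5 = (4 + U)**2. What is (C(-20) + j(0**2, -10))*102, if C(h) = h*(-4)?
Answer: 9282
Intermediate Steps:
j(U, B) = -5 + (4 + U)**2
C(h) = -4*h
(C(-20) + j(0**2, -10))*102 = (-4*(-20) + (-5 + (4 + 0**2)**2))*102 = (80 + (-5 + (4 + 0)**2))*102 = (80 + (-5 + 4**2))*102 = (80 + (-5 + 16))*102 = (80 + 11)*102 = 91*102 = 9282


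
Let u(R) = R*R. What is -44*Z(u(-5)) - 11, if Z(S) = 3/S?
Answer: -407/25 ≈ -16.280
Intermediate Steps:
u(R) = R²
-44*Z(u(-5)) - 11 = -132/((-5)²) - 11 = -132/25 - 11 = -407/25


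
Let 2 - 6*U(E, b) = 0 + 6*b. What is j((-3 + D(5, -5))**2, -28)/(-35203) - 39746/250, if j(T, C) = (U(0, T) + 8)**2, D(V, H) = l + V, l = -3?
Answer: -6296363471/39603375 ≈ -158.99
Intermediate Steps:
D(V, H) = -3 + V
U(E, b) = 1/3 - b (U(E, b) = 1/3 - (0 + 6*b)/6 = 1/3 - b)
j(T, C) = (25/3 - T)**2 (j(T, C) = ((1/3 - T) + 8)**2 = (25/3 - T)**2)
j((-3 + D(5, -5))**2, -28)/(-35203) - 39746/250 = ((-25 + 3*(-3 + (-3 + 5))**2)**2/9)/(-35203) - 39746/250 = ((-25 + 3*(-3 + 2)**2)**2/9)*(-1/35203) - 39746*1/250 = ((-25 + 3*(-1)**2)**2/9)*(-1/35203) - 19873/125 = ((-25 + 3*1)**2/9)*(-1/35203) - 19873/125 = ((-25 + 3)**2/9)*(-1/35203) - 19873/125 = ((1/9)*(-22)**2)*(-1/35203) - 19873/125 = ((1/9)*484)*(-1/35203) - 19873/125 = (484/9)*(-1/35203) - 19873/125 = -484/316827 - 19873/125 = -6296363471/39603375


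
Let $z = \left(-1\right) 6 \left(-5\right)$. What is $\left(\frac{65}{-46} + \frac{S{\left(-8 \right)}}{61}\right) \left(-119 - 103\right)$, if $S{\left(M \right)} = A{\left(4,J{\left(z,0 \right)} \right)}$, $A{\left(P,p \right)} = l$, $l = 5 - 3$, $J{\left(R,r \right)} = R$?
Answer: $\frac{429903}{1403} \approx 306.42$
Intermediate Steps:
$z = 30$ ($z = \left(-6\right) \left(-5\right) = 30$)
$l = 2$ ($l = 5 - 3 = 2$)
$A{\left(P,p \right)} = 2$
$S{\left(M \right)} = 2$
$\left(\frac{65}{-46} + \frac{S{\left(-8 \right)}}{61}\right) \left(-119 - 103\right) = \left(\frac{65}{-46} + \frac{2}{61}\right) \left(-119 - 103\right) = \left(65 \left(- \frac{1}{46}\right) + 2 \cdot \frac{1}{61}\right) \left(-222\right) = \left(- \frac{65}{46} + \frac{2}{61}\right) \left(-222\right) = \left(- \frac{3873}{2806}\right) \left(-222\right) = \frac{429903}{1403}$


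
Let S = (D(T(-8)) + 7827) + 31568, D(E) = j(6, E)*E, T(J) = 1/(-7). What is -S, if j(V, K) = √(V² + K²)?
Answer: -39395 + √1765/49 ≈ -39394.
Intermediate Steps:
j(V, K) = √(K² + V²)
T(J) = -⅐
D(E) = E*√(36 + E²) (D(E) = √(E² + 6²)*E = √(E² + 36)*E = √(36 + E²)*E = E*√(36 + E²))
S = 39395 - √1765/49 (S = (-√(36 + (-⅐)²)/7 + 7827) + 31568 = (-√(36 + 1/49)/7 + 7827) + 31568 = (-√1765/49 + 7827) + 31568 = (7827 - √1765/49) + 31568 = 39395 - √1765/49 ≈ 39394.)
-S = -(39395 - √1765/49) = -39395 + √1765/49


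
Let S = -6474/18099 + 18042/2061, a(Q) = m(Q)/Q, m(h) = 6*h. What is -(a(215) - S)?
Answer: 3310630/1381557 ≈ 2.3963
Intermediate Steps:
a(Q) = 6 (a(Q) = (6*Q)/Q = 6)
S = 11599972/1381557 (S = -6474*1/18099 + 18042*(1/2061) = -2158/6033 + 6014/687 = 11599972/1381557 ≈ 8.3963)
-(a(215) - S) = -(6 - 1*11599972/1381557) = -(6 - 11599972/1381557) = -1*(-3310630/1381557) = 3310630/1381557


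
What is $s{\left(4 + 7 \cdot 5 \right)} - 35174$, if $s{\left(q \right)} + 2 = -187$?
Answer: $-35363$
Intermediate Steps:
$s{\left(q \right)} = -189$ ($s{\left(q \right)} = -2 - 187 = -189$)
$s{\left(4 + 7 \cdot 5 \right)} - 35174 = -189 - 35174 = -35363$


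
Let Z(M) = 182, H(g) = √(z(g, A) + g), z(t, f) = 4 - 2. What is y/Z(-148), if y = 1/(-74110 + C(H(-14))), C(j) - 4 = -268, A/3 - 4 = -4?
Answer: -1/13536068 ≈ -7.3877e-8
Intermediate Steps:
A = 0 (A = 12 + 3*(-4) = 12 - 12 = 0)
z(t, f) = 2
H(g) = √(2 + g)
C(j) = -264 (C(j) = 4 - 268 = -264)
y = -1/74374 (y = 1/(-74110 - 264) = 1/(-74374) = -1/74374 ≈ -1.3446e-5)
y/Z(-148) = -1/74374/182 = -1/74374*1/182 = -1/13536068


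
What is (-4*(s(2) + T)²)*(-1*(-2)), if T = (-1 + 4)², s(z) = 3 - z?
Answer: -800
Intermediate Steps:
T = 9 (T = 3² = 9)
(-4*(s(2) + T)²)*(-1*(-2)) = (-4*((3 - 1*2) + 9)²)*(-1*(-2)) = -4*((3 - 2) + 9)²*2 = -4*(1 + 9)²*2 = -4*10²*2 = -4*100*2 = -400*2 = -800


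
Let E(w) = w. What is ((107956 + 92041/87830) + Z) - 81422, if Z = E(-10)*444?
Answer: 1940608061/87830 ≈ 22095.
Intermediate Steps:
Z = -4440 (Z = -10*444 = -4440)
((107956 + 92041/87830) + Z) - 81422 = ((107956 + 92041/87830) - 4440) - 81422 = (9481867521/87830 - 4440) - 81422 = 9091902321/87830 - 81422 = 1940608061/87830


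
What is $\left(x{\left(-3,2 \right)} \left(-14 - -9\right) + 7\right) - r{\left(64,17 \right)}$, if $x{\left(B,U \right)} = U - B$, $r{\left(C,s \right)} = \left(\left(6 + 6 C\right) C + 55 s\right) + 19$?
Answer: $-25932$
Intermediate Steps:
$r{\left(C,s \right)} = 19 + 55 s + C \left(6 + 6 C\right)$ ($r{\left(C,s \right)} = \left(C \left(6 + 6 C\right) + 55 s\right) + 19 = \left(55 s + C \left(6 + 6 C\right)\right) + 19 = 19 + 55 s + C \left(6 + 6 C\right)$)
$\left(x{\left(-3,2 \right)} \left(-14 - -9\right) + 7\right) - r{\left(64,17 \right)} = \left(\left(2 - -3\right) \left(-14 - -9\right) + 7\right) - \left(19 + 6 \cdot 64 + 6 \cdot 64^{2} + 55 \cdot 17\right) = \left(\left(2 + 3\right) \left(-14 + 9\right) + 7\right) - \left(19 + 384 + 6 \cdot 4096 + 935\right) = \left(5 \left(-5\right) + 7\right) - \left(19 + 384 + 24576 + 935\right) = \left(-25 + 7\right) - 25914 = -18 - 25914 = -25932$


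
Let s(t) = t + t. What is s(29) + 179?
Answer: 237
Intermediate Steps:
s(t) = 2*t
s(29) + 179 = 2*29 + 179 = 58 + 179 = 237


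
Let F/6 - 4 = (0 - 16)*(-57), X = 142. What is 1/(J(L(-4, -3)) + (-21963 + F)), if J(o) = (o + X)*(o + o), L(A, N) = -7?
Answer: -1/18357 ≈ -5.4475e-5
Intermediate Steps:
J(o) = 2*o*(142 + o) (J(o) = (o + 142)*(o + o) = (142 + o)*(2*o) = 2*o*(142 + o))
F = 5496 (F = 24 + 6*((0 - 16)*(-57)) = 24 + 6*(-16*(-57)) = 24 + 6*912 = 24 + 5472 = 5496)
1/(J(L(-4, -3)) + (-21963 + F)) = 1/(2*(-7)*(142 - 7) + (-21963 + 5496)) = 1/(2*(-7)*135 - 16467) = 1/(-1890 - 16467) = 1/(-18357) = -1/18357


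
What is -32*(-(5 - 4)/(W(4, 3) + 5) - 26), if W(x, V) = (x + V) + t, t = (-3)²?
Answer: 17504/21 ≈ 833.52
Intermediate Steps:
t = 9
W(x, V) = 9 + V + x (W(x, V) = (x + V) + 9 = (V + x) + 9 = 9 + V + x)
-32*(-(5 - 4)/(W(4, 3) + 5) - 26) = -32*(-(5 - 4)/((9 + 3 + 4) + 5) - 26) = -32*(-1/(16 + 5) - 26) = -32*(-1/21 - 26) = -32*(-547/21) = 17504/21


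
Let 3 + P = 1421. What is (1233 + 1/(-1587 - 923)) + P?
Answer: 6654009/2510 ≈ 2651.0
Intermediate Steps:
P = 1418 (P = -3 + 1421 = 1418)
(1233 + 1/(-1587 - 923)) + P = (1233 + 1/(-1587 - 923)) + 1418 = (1233 + 1/(-2510)) + 1418 = (1233 - 1/2510) + 1418 = 3094829/2510 + 1418 = 6654009/2510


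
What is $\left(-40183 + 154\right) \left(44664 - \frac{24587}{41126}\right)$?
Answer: $- \frac{73526351065233}{41126} \approx -1.7878 \cdot 10^{9}$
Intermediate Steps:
$\left(-40183 + 154\right) \left(44664 - \frac{24587}{41126}\right) = - 40029 \left(44664 - \frac{24587}{41126}\right) = \left(-40029\right) \frac{1836827077}{41126} = - \frac{73526351065233}{41126}$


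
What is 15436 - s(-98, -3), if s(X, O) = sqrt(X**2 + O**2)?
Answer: 15436 - sqrt(9613) ≈ 15338.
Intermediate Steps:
s(X, O) = sqrt(O**2 + X**2)
15436 - s(-98, -3) = 15436 - sqrt((-3)**2 + (-98)**2) = 15436 - sqrt(9 + 9604) = 15436 - sqrt(9613)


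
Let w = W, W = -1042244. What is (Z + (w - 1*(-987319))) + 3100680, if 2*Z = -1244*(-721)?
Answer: 3494217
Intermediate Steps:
w = -1042244
Z = 448462 (Z = (-1244*(-721))/2 = (½)*896924 = 448462)
(Z + (w - 1*(-987319))) + 3100680 = (448462 + (-1042244 - 1*(-987319))) + 3100680 = (448462 + (-1042244 + 987319)) + 3100680 = (448462 - 54925) + 3100680 = 393537 + 3100680 = 3494217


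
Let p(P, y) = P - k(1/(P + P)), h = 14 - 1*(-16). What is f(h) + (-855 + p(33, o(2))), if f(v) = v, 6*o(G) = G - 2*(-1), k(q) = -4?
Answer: -788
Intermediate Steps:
h = 30 (h = 14 + 16 = 30)
o(G) = ⅓ + G/6 (o(G) = (G - 2*(-1))/6 = (G + 2)/6 = (2 + G)/6 = ⅓ + G/6)
p(P, y) = 4 + P (p(P, y) = P - 1*(-4) = P + 4 = 4 + P)
f(h) + (-855 + p(33, o(2))) = 30 + (-855 + (4 + 33)) = 30 + (-855 + 37) = 30 - 818 = -788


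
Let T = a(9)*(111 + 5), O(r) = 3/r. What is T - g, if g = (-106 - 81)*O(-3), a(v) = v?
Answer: 857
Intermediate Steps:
g = 187 (g = (-106 - 81)*(3/(-3)) = -561*(-1)/3 = -187*(-1) = 187)
T = 1044 (T = 9*(111 + 5) = 9*116 = 1044)
T - g = 1044 - 1*187 = 1044 - 187 = 857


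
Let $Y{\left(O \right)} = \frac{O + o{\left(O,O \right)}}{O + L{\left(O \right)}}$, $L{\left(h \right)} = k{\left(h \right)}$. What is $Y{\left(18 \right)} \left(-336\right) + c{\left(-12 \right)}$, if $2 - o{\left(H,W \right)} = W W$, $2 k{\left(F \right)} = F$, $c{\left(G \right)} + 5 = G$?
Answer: $\frac{33895}{9} \approx 3766.1$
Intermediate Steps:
$c{\left(G \right)} = -5 + G$
$k{\left(F \right)} = \frac{F}{2}$
$o{\left(H,W \right)} = 2 - W^{2}$ ($o{\left(H,W \right)} = 2 - W W = 2 - W^{2}$)
$L{\left(h \right)} = \frac{h}{2}$
$Y{\left(O \right)} = \frac{2 \left(2 + O - O^{2}\right)}{3 O}$ ($Y{\left(O \right)} = \frac{O - \left(-2 + O^{2}\right)}{O + \frac{O}{2}} = \frac{2 + O - O^{2}}{\frac{3}{2} O} = \left(2 + O - O^{2}\right) \frac{2}{3 O} = \frac{2 \left(2 + O - O^{2}\right)}{3 O}$)
$Y{\left(18 \right)} \left(-336\right) + c{\left(-12 \right)} = \frac{2 \left(2 + 18 - 18^{2}\right)}{3 \cdot 18} \left(-336\right) - 17 = \frac{2}{3} \cdot \frac{1}{18} \left(2 + 18 - 324\right) \left(-336\right) - 17 = \frac{2}{3} \cdot \frac{1}{18} \left(-304\right) \left(-336\right) - 17 = \left(- \frac{304}{27}\right) \left(-336\right) - 17 = \frac{34048}{9} - 17 = \frac{33895}{9}$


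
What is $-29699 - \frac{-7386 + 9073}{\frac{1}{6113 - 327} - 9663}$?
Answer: $- \frac{1660464803801}{55910117} \approx -29699.0$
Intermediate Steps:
$-29699 - \frac{-7386 + 9073}{\frac{1}{6113 - 327} - 9663} = -29699 - \frac{1687}{\frac{1}{5786} - 9663} = -29699 - \frac{1687}{- \frac{55910117}{5786}} = -29699 - 1687 \left(- \frac{5786}{55910117}\right) = -29699 - - \frac{9760982}{55910117} = -29699 + \frac{9760982}{55910117} = - \frac{1660464803801}{55910117}$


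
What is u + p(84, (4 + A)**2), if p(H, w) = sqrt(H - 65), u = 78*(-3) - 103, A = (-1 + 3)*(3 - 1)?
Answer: -337 + sqrt(19) ≈ -332.64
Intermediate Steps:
A = 4 (A = 2*2 = 4)
u = -337 (u = -234 - 103 = -337)
p(H, w) = sqrt(-65 + H)
u + p(84, (4 + A)**2) = -337 + sqrt(-65 + 84) = -337 + sqrt(19)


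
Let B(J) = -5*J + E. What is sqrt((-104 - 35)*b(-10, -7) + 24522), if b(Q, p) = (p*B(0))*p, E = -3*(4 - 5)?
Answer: sqrt(4089) ≈ 63.945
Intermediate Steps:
E = 3 (E = -3*(-1) = 3)
B(J) = 3 - 5*J (B(J) = -5*J + 3 = 3 - 5*J)
b(Q, p) = 3*p**2 (b(Q, p) = (p*(3 - 5*0))*p = (p*(3 + 0))*p = (p*3)*p = (3*p)*p = 3*p**2)
sqrt((-104 - 35)*b(-10, -7) + 24522) = sqrt((-104 - 35)*(3*(-7)**2) + 24522) = sqrt(-417*49 + 24522) = sqrt(-139*147 + 24522) = sqrt(-20433 + 24522) = sqrt(4089)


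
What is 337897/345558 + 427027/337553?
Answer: 261620742107/116644139574 ≈ 2.2429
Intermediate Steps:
337897/345558 + 427027/337553 = 261620742107/116644139574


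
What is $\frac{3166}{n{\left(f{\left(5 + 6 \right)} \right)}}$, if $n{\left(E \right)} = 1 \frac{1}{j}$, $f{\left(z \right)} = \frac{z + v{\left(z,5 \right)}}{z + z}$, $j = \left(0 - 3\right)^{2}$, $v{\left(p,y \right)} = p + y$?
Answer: $28494$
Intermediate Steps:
$j = 9$ ($j = \left(-3\right)^{2} = 9$)
$f{\left(z \right)} = \frac{5 + 2 z}{2 z}$ ($f{\left(z \right)} = \frac{z + \left(z + 5\right)}{z + z} = \frac{z + \left(5 + z\right)}{2 z} = \left(5 + 2 z\right) \frac{1}{2 z} = \frac{5 + 2 z}{2 z}$)
$n{\left(E \right)} = \frac{1}{9}$ ($n{\left(E \right)} = 1 \cdot \frac{1}{9} = \frac{1}{9}$)
$\frac{3166}{n{\left(f{\left(5 + 6 \right)} \right)}} = 3166 \frac{1}{\frac{1}{9}} = 3166 \cdot 9 = 28494$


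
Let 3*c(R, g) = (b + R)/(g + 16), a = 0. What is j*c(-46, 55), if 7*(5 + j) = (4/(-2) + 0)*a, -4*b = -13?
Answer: 285/284 ≈ 1.0035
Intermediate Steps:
b = 13/4 (b = -¼*(-13) = 13/4 ≈ 3.2500)
c(R, g) = (13/4 + R)/(3*(16 + g)) (c(R, g) = ((13/4 + R)/(g + 16))/3 = ((13/4 + R)/(16 + g))/3 = (13/4 + R)/(3*(16 + g)))
j = -5 (j = -5 + ((4/(-2) + 0)*0)/7 = -5 + ((4*(-½) + 0)*0)/7 = -5 + ((-2 + 0)*0)/7 = -5 + (-2*0)/7 = -5 + (⅐)*0 = -5 + 0 = -5)
j*c(-46, 55) = -5*(13 + 4*(-46))/(12*(16 + 55)) = -5*(13 - 184)/(12*71) = -5*(-171)/(12*71) = -5*(-57/284) = 285/284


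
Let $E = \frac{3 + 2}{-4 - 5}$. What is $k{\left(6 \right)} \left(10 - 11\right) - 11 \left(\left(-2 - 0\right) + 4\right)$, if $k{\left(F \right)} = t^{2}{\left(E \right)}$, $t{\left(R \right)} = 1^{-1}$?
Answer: $-23$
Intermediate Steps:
$E = - \frac{5}{9}$ ($E = \frac{5}{-9} = 5 \left(- \frac{1}{9}\right) = - \frac{5}{9} \approx -0.55556$)
$t{\left(R \right)} = 1$
$k{\left(F \right)} = 1$ ($k{\left(F \right)} = 1^{2} = 1$)
$k{\left(6 \right)} \left(10 - 11\right) - 11 \left(\left(-2 - 0\right) + 4\right) = 1 \left(10 - 11\right) - 11 \left(\left(-2 - 0\right) + 4\right) = 1 \left(-1\right) - 11 \left(\left(-2 + 0\right) + 4\right) = -1 - 11 \left(-2 + 4\right) = -1 - 11 \cdot 2 = -1 - 22 = -23$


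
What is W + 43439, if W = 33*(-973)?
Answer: 11330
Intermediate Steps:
W = -32109
W + 43439 = -32109 + 43439 = 11330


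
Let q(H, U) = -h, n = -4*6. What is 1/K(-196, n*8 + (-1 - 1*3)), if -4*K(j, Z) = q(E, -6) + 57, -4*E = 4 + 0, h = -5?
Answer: -2/31 ≈ -0.064516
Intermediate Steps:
E = -1 (E = -(4 + 0)/4 = -¼*4 = -1)
n = -24
q(H, U) = 5 (q(H, U) = -1*(-5) = 5)
K(j, Z) = -31/2 (K(j, Z) = -(5 + 57)/4 = -¼*62 = -31/2)
1/K(-196, n*8 + (-1 - 1*3)) = 1/(-31/2) = -2/31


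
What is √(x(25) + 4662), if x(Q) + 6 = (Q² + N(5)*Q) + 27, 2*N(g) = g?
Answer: √21482/2 ≈ 73.284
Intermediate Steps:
N(g) = g/2
x(Q) = 21 + Q² + 5*Q/2 (x(Q) = -6 + ((Q² + ((½)*5)*Q) + 27) = -6 + ((Q² + 5*Q/2) + 27) = -6 + (27 + Q² + 5*Q/2) = 21 + Q² + 5*Q/2)
√(x(25) + 4662) = √((21 + 25² + (5/2)*25) + 4662) = √((21 + 625 + 125/2) + 4662) = √(1417/2 + 4662) = √(10741/2) = √21482/2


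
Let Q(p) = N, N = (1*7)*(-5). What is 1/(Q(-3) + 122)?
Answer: 1/87 ≈ 0.011494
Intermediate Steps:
N = -35 (N = 7*(-5) = -35)
Q(p) = -35
1/(Q(-3) + 122) = 1/(-35 + 122) = 1/87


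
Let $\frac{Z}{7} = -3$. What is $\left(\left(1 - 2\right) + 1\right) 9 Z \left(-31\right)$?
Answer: $0$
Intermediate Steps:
$Z = -21$ ($Z = 7 \left(-3\right) = -21$)
$\left(\left(1 - 2\right) + 1\right) 9 Z \left(-31\right) = \left(\left(1 - 2\right) + 1\right) 9 \left(-21\right) \left(-31\right) = \left(-1 + 1\right) 9 \left(-21\right) \left(-31\right) = 0 \cdot 9 \left(-21\right) \left(-31\right) = 0 \left(-21\right) \left(-31\right) = 0 \left(-31\right) = 0$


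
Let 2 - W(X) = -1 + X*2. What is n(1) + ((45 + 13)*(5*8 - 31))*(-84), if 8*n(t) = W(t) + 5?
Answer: -175389/4 ≈ -43847.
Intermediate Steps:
W(X) = 3 - 2*X (W(X) = 2 - (-1 + X*2) = 2 - (-1 + 2*X) = 2 + (1 - 2*X) = 3 - 2*X)
n(t) = 1 - t/4 (n(t) = ((3 - 2*t) + 5)/8 = (8 - 2*t)/8 = 1 - t/4)
n(1) + ((45 + 13)*(5*8 - 31))*(-84) = (1 - 1/4*1) + ((45 + 13)*(5*8 - 31))*(-84) = (1 - 1/4) + (58*(40 - 31))*(-84) = 3/4 + (58*9)*(-84) = 3/4 + 522*(-84) = 3/4 - 43848 = -175389/4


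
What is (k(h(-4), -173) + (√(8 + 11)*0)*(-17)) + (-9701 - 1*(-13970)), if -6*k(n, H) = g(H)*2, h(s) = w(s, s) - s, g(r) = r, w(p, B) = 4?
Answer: 12980/3 ≈ 4326.7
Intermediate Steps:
h(s) = 4 - s
k(n, H) = -H/3 (k(n, H) = -H*2/6 = -H/3)
(k(h(-4), -173) + (√(8 + 11)*0)*(-17)) + (-9701 - 1*(-13970)) = (-⅓*(-173) + (√(8 + 11)*0)*(-17)) + (-9701 - 1*(-13970)) = (173/3 + (√19*0)*(-17)) + (-9701 + 13970) = (173/3 + 0*(-17)) + 4269 = (173/3 + 0) + 4269 = 173/3 + 4269 = 12980/3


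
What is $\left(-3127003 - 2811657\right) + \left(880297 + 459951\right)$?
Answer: $-4598412$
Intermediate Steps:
$\left(-3127003 - 2811657\right) + \left(880297 + 459951\right) = -5938660 + 1340248 = -4598412$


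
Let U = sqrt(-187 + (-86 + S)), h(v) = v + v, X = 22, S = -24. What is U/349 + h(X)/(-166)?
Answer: -22/83 + 3*I*sqrt(33)/349 ≈ -0.26506 + 0.04938*I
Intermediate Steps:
h(v) = 2*v
U = 3*I*sqrt(33) (U = sqrt(-187 + (-86 - 24)) = sqrt(-187 - 110) = sqrt(-297) = 3*I*sqrt(33) ≈ 17.234*I)
U/349 + h(X)/(-166) = (3*I*sqrt(33))/349 + (2*22)/(-166) = (3*I*sqrt(33))*(1/349) + 44*(-1/166) = 3*I*sqrt(33)/349 - 22/83 = -22/83 + 3*I*sqrt(33)/349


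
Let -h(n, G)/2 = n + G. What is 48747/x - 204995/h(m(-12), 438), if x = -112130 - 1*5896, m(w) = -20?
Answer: 4025664563/16444956 ≈ 244.80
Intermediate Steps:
x = -118026 (x = -112130 - 5896 = -118026)
h(n, G) = -2*G - 2*n (h(n, G) = -2*(n + G) = -2*(G + n) = -2*G - 2*n)
48747/x - 204995/h(m(-12), 438) = 48747/(-118026) - 204995/(-2*438 - 2*(-20)) = 48747*(-1/118026) - 204995/(-876 + 40) = -16249/39342 - 204995/(-836) = -16249/39342 - 204995*(-1/836) = -16249/39342 + 204995/836 = 4025664563/16444956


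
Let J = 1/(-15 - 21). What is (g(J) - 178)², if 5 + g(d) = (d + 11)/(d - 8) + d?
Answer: 3680415870481/108243216 ≈ 34001.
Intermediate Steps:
J = -1/36 (J = 1/(-36) = -1/36 ≈ -0.027778)
g(d) = -5 + d + (11 + d)/(-8 + d) (g(d) = -5 + ((d + 11)/(d - 8) + d) = -5 + ((11 + d)/(-8 + d) + d) = -5 + (d + (11 + d)/(-8 + d)) = -5 + d + (11 + d)/(-8 + d))
(g(J) - 178)² = ((51 + (-1/36)² - 12*(-1/36))/(-8 - 1/36) - 178)² = ((51 + 1/1296 + ⅓)/(-289/36) - 178)² = (-36/289*66529/1296 - 178)² = (-66529/10404 - 178)² = (-1918441/10404)² = 3680415870481/108243216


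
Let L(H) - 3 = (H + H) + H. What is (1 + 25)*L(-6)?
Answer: -390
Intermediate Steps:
L(H) = 3 + 3*H (L(H) = 3 + ((H + H) + H) = 3 + (2*H + H) = 3 + 3*H)
(1 + 25)*L(-6) = (1 + 25)*(3 + 3*(-6)) = 26*(3 - 18) = 26*(-15) = -390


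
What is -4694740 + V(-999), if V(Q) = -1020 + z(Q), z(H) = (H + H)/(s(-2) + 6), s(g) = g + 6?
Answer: -23479799/5 ≈ -4.6960e+6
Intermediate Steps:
s(g) = 6 + g
z(H) = H/5 (z(H) = (H + H)/((6 - 2) + 6) = (2*H)/(4 + 6) = (2*H)/10 = (2*H)*(⅒) = H/5)
V(Q) = -1020 + Q/5
-4694740 + V(-999) = -4694740 + (-1020 + (⅕)*(-999)) = -4694740 + (-1020 - 999/5) = -4694740 - 6099/5 = -23479799/5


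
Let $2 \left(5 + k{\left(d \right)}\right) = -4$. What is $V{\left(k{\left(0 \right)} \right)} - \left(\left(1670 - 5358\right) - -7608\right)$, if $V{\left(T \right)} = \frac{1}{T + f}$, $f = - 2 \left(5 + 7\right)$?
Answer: $- \frac{121521}{31} \approx -3920.0$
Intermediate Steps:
$f = -24$ ($f = \left(-2\right) 12 = -24$)
$k{\left(d \right)} = -7$ ($k{\left(d \right)} = -5 + \frac{1}{2} \left(-4\right) = -5 - 2 = -7$)
$V{\left(T \right)} = \frac{1}{-24 + T}$ ($V{\left(T \right)} = \frac{1}{T - 24} = \frac{1}{-24 + T}$)
$V{\left(k{\left(0 \right)} \right)} - \left(\left(1670 - 5358\right) - -7608\right) = \frac{1}{-24 - 7} - \left(\left(1670 - 5358\right) - -7608\right) = \frac{1}{-31} - \left(\left(1670 - 5358\right) + 7608\right) = - \frac{1}{31} - \left(-3688 + 7608\right) = - \frac{1}{31} - 3920 = - \frac{121521}{31}$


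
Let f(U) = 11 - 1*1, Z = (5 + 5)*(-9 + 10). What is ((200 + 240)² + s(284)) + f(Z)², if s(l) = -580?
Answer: 193120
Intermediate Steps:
Z = 10 (Z = 10*1 = 10)
f(U) = 10 (f(U) = 11 - 1 = 10)
((200 + 240)² + s(284)) + f(Z)² = ((200 + 240)² - 580) + 10² = (440² - 580) + 100 = (193600 - 580) + 100 = 193020 + 100 = 193120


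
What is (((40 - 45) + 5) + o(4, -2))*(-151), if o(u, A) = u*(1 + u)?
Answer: -3020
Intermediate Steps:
(((40 - 45) + 5) + o(4, -2))*(-151) = (((40 - 45) + 5) + 4*(1 + 4))*(-151) = ((-5 + 5) + 4*5)*(-151) = (0 + 20)*(-151) = 20*(-151) = -3020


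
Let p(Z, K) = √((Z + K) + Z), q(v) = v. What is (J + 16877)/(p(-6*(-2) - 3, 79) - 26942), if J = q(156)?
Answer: -458903086/725871267 - 17033*√97/725871267 ≈ -0.63244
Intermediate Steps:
p(Z, K) = √(K + 2*Z) (p(Z, K) = √((K + Z) + Z) = √(K + 2*Z))
J = 156
(J + 16877)/(p(-6*(-2) - 3, 79) - 26942) = (156 + 16877)/(√(79 + 2*(-6*(-2) - 3)) - 26942) = 17033/(√(79 + 2*(12 - 3)) - 26942) = 17033/(√(79 + 2*9) - 26942) = 17033/(√(79 + 18) - 26942) = 17033/(√97 - 26942) = 17033/(-26942 + √97)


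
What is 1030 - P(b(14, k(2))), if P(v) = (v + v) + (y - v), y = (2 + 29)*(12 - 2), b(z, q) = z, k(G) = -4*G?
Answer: 706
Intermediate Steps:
y = 310 (y = 31*10 = 310)
P(v) = 310 + v (P(v) = (v + v) + (310 - v) = 2*v + (310 - v) = 310 + v)
1030 - P(b(14, k(2))) = 1030 - (310 + 14) = 1030 - 1*324 = 1030 - 324 = 706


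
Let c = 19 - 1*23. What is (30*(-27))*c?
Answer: 3240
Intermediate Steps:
c = -4 (c = 19 - 23 = -4)
(30*(-27))*c = (30*(-27))*(-4) = -810*(-4) = 3240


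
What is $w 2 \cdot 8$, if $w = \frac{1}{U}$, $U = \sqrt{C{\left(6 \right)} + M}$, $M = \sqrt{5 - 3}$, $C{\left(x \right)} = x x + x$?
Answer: $\frac{16}{\sqrt{42 + \sqrt{2}}} \approx 2.4283$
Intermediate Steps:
$C{\left(x \right)} = x + x^{2}$ ($C{\left(x \right)} = x^{2} + x = x + x^{2}$)
$M = \sqrt{2} \approx 1.4142$
$U = \sqrt{42 + \sqrt{2}}$ ($U = \sqrt{6 \left(1 + 6\right) + \sqrt{2}} = \sqrt{6 \cdot 7 + \sqrt{2}} = \sqrt{42 + \sqrt{2}} \approx 6.5889$)
$w = \frac{1}{\sqrt{42 + \sqrt{2}}} \approx 0.15177$
$w 2 \cdot 8 = \frac{1}{\sqrt{42 + \sqrt{2}}} \cdot 2 \cdot 8 = \frac{2}{\sqrt{42 + \sqrt{2}}} \cdot 8 = \frac{16}{\sqrt{42 + \sqrt{2}}}$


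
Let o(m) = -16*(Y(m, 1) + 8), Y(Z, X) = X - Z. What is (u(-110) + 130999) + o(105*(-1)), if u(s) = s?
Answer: 129065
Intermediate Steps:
o(m) = -144 + 16*m (o(m) = -16*((1 - m) + 8) = -16*(9 - m) = -144 + 16*m)
(u(-110) + 130999) + o(105*(-1)) = (-110 + 130999) + (-144 + 16*(105*(-1))) = 130889 + (-144 + 16*(-105)) = 130889 + (-144 - 1680) = 130889 - 1824 = 129065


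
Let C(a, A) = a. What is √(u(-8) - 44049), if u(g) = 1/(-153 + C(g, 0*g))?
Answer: I*√1141794290/161 ≈ 209.88*I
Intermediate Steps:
u(g) = 1/(-153 + g)
√(u(-8) - 44049) = √(1/(-153 - 8) - 44049) = √(1/(-161) - 44049) = √(-1/161 - 44049) = √(-7091890/161) = I*√1141794290/161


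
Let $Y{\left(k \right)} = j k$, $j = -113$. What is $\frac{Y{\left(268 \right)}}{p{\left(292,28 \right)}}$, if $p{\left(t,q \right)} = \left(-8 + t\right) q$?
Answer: $- \frac{7571}{1988} \approx -3.8083$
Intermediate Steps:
$p{\left(t,q \right)} = q \left(-8 + t\right)$
$Y{\left(k \right)} = - 113 k$
$\frac{Y{\left(268 \right)}}{p{\left(292,28 \right)}} = \frac{\left(-113\right) 268}{28 \left(-8 + 292\right)} = - \frac{30284}{28 \cdot 284} = - \frac{30284}{7952} = \left(-30284\right) \frac{1}{7952} = - \frac{7571}{1988}$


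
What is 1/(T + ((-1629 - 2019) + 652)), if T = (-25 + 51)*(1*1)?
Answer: -1/2970 ≈ -0.00033670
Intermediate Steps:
T = 26 (T = 26*1 = 26)
1/(T + ((-1629 - 2019) + 652)) = 1/(26 + ((-1629 - 2019) + 652)) = 1/(26 + (-3648 + 652)) = 1/(26 - 2996) = 1/(-2970) = -1/2970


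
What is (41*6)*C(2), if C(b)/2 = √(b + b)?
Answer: 984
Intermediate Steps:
C(b) = 2*√2*√b (C(b) = 2*√(b + b) = 2*√(2*b) = 2*(√2*√b) = 2*√2*√b)
(41*6)*C(2) = (41*6)*(2*√2*√2) = 246*4 = 984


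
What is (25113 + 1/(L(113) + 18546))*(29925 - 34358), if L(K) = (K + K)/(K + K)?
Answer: -2064762009596/18547 ≈ -1.1133e+8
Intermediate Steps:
L(K) = 1 (L(K) = (2*K)/((2*K)) = (2*K)*(1/(2*K)) = 1)
(25113 + 1/(L(113) + 18546))*(29925 - 34358) = (25113 + 1/(1 + 18546))*(29925 - 34358) = (25113 + 1/18547)*(-4433) = (465770812/18547)*(-4433) = -2064762009596/18547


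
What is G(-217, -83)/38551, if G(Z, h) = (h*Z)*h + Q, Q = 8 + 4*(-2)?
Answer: -1494913/38551 ≈ -38.778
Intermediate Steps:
Q = 0 (Q = 8 - 8 = 0)
G(Z, h) = Z*h**2 (G(Z, h) = (h*Z)*h + 0 = (Z*h)*h + 0 = Z*h**2 + 0 = Z*h**2)
G(-217, -83)/38551 = -217*(-83)**2/38551 = -217*6889*(1/38551) = -1494913*1/38551 = -1494913/38551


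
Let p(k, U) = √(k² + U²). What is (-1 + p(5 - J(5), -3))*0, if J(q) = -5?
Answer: 0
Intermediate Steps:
p(k, U) = √(U² + k²)
(-1 + p(5 - J(5), -3))*0 = (-1 + √((-3)² + (5 - 1*(-5))²))*0 = (-1 + √(9 + (5 + 5)²))*0 = (-1 + √(9 + 10²))*0 = (-1 + √(9 + 100))*0 = (-1 + √109)*0 = 0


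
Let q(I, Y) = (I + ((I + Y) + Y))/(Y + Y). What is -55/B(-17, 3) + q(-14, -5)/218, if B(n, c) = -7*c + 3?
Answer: 15073/4905 ≈ 3.0730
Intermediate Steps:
B(n, c) = 3 - 7*c
q(I, Y) = (2*I + 2*Y)/(2*Y) (q(I, Y) = (I + (I + 2*Y))/((2*Y)) = (2*I + 2*Y)*(1/(2*Y)) = (2*I + 2*Y)/(2*Y))
-55/B(-17, 3) + q(-14, -5)/218 = -55/(3 - 7*3) + ((-14 - 5)/(-5))/218 = -55/(3 - 21) - ⅕*(-19)*(1/218) = -55/(-18) + (19/5)*(1/218) = -55*(-1/18) + 19/1090 = 55/18 + 19/1090 = 15073/4905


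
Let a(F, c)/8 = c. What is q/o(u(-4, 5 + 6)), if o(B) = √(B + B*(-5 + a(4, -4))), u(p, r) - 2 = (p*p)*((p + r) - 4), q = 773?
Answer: -773*I*√2/60 ≈ -18.22*I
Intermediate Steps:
u(p, r) = 2 + p²*(-4 + p + r) (u(p, r) = 2 + (p*p)*((p + r) - 4) = 2 + p²*(-4 + p + r))
a(F, c) = 8*c
o(B) = 6*√(-B) (o(B) = √(B + B*(-5 + 8*(-4))) = √(B + B*(-5 - 32)) = √(B + B*(-37)) = √(B - 37*B) = √(-36*B) = 6*√(-B))
q/o(u(-4, 5 + 6)) = 773/((6*√(-(2 + (-4)³ - 4*(-4)² + (5 + 6)*(-4)²)))) = 773/((6*√(-(2 - 64 - 4*16 + 11*16)))) = 773/((6*√(-(2 - 64 - 64 + 176)))) = 773/((6*√(-1*50))) = 773/((6*√(-50))) = 773/((6*(5*I*√2))) = 773/((30*I*√2)) = 773*(-I*√2/60) = -773*I*√2/60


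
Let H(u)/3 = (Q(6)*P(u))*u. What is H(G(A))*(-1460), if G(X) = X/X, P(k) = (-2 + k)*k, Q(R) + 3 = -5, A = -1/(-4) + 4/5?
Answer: -35040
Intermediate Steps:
A = 21/20 (A = -1*(-¼) + 4*(⅕) = ¼ + ⅘ = 21/20 ≈ 1.0500)
Q(R) = -8 (Q(R) = -3 - 5 = -8)
P(k) = k*(-2 + k)
G(X) = 1
H(u) = -24*u²*(-2 + u) (H(u) = 3*((-8*u*(-2 + u))*u) = 3*(-8*u²*(-2 + u)) = -24*u²*(-2 + u))
H(G(A))*(-1460) = (24*1²*(2 - 1*1))*(-1460) = (24*1*(2 - 1))*(-1460) = (24*1*1)*(-1460) = 24*(-1460) = -35040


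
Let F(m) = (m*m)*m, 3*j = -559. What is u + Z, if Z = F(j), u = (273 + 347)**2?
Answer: -164298079/27 ≈ -6.0851e+6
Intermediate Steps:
j = -559/3 (j = (1/3)*(-559) = -559/3 ≈ -186.33)
F(m) = m**3 (F(m) = m**2*m = m**3)
u = 384400 (u = 620**2 = 384400)
Z = -174676879/27 (Z = (-559/3)**3 = -174676879/27 ≈ -6.4695e+6)
u + Z = 384400 - 174676879/27 = -164298079/27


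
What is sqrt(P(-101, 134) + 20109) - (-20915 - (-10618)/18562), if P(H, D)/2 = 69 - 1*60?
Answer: 194106806/9281 + sqrt(20127) ≈ 21056.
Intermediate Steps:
P(H, D) = 18 (P(H, D) = 2*(69 - 1*60) = 2*(69 - 60) = 2*9 = 18)
sqrt(P(-101, 134) + 20109) - (-20915 - (-10618)/18562) = sqrt(18 + 20109) - (-20915 - (-10618)/18562) = sqrt(20127) - (-20915 - (-10618)/18562) = sqrt(20127) - (-20915 - 1*(-5309/9281)) = sqrt(20127) - (-20915 + 5309/9281) = sqrt(20127) - 1*(-194106806/9281) = sqrt(20127) + 194106806/9281 = 194106806/9281 + sqrt(20127)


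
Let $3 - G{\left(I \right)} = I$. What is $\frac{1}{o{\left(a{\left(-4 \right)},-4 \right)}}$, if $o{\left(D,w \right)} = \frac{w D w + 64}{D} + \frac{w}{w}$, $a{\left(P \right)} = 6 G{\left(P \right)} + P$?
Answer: $\frac{19}{355} \approx 0.053521$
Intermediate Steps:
$G{\left(I \right)} = 3 - I$
$a{\left(P \right)} = 18 - 5 P$ ($a{\left(P \right)} = 6 \left(3 - P\right) + P = \left(18 - 6 P\right) + P = 18 - 5 P$)
$o{\left(D,w \right)} = 1 + \frac{64 + D w^{2}}{D}$ ($o{\left(D,w \right)} = \frac{D w w + 64}{D} + 1 = \frac{D w^{2} + 64}{D} + 1 = \frac{64 + D w^{2}}{D} + 1 = 1 + \frac{64 + D w^{2}}{D}$)
$\frac{1}{o{\left(a{\left(-4 \right)},-4 \right)}} = \frac{1}{1 + \left(-4\right)^{2} + \frac{64}{18 - -20}} = \frac{1}{1 + 16 + \frac{64}{18 + 20}} = \frac{1}{1 + 16 + \frac{64}{38}} = \frac{1}{1 + 16 + 64 \cdot \frac{1}{38}} = \frac{1}{1 + 16 + \frac{32}{19}} = \frac{1}{\frac{355}{19}} = \frac{19}{355}$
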